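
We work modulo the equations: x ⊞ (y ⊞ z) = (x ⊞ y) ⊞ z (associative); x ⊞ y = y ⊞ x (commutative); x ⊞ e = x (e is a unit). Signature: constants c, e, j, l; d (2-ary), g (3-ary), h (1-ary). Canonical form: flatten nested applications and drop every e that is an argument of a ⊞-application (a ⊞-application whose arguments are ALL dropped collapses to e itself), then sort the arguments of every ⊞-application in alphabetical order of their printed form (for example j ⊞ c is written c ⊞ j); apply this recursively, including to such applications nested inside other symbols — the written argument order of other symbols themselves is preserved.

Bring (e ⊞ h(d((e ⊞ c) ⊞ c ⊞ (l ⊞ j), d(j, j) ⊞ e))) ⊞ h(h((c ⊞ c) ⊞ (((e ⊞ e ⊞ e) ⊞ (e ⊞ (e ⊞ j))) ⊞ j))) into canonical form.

Answer: h(d(c ⊞ c ⊞ j ⊞ l, d(j, j))) ⊞ h(h(c ⊞ c ⊞ j ⊞ j))

Derivation:
Un-nest:  e ⊞ h(d((e ⊞ c) ⊞ c ⊞ (l ⊞ j), d(j, j) ⊞ e)) ⊞ h(h((c ⊞ c) ⊞ (((e ⊞ e ⊞ e) ⊞ (e ⊞ (e ⊞ j))) ⊞ j)))
Canonicalize subterm:  h(d((e ⊞ c) ⊞ c ⊞ (l ⊞ j), d(j, j) ⊞ e))  →  h(d(c ⊞ c ⊞ j ⊞ l, d(j, j)))
Inside:  h(h((c ⊞ c) ⊞ (((e ⊞ e ⊞ e) ⊞ (e ⊞ (e ⊞ j))) ⊞ j)))  →  h(h(c ⊞ c ⊞ j ⊞ j))
Unit:  drop e
Sort:  h(d(c ⊞ c ⊞ j ⊞ l, d(j, j))) ⊞ h(h(c ⊞ c ⊞ j ⊞ j))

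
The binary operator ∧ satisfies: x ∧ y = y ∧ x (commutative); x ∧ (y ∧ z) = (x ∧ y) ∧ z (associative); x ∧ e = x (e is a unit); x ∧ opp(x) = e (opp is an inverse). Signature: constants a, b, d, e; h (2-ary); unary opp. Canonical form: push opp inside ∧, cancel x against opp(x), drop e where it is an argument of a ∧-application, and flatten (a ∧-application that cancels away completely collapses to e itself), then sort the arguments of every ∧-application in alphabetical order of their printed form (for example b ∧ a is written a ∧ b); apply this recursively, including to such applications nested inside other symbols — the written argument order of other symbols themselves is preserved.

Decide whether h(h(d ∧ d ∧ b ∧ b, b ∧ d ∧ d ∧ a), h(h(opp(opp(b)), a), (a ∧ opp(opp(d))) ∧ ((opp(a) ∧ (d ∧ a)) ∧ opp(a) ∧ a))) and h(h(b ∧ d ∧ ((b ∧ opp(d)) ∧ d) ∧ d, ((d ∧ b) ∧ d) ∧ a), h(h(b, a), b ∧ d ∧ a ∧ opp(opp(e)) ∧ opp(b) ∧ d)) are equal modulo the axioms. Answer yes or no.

Answer: yes — both canonical forms are h(h(b ∧ b ∧ d ∧ d, a ∧ b ∧ d ∧ d), h(h(b, a), a ∧ d ∧ d))

Derivation:
Left:  h(h(d ∧ d ∧ b ∧ b, b ∧ d ∧ d ∧ a), h(h(opp(opp(b)), a), (a ∧ opp(opp(d))) ∧ ((opp(a) ∧ (d ∧ a)) ∧ opp(a) ∧ a)))
  Focus inside:  (a ∧ opp(opp(d))) ∧ ((opp(a) ∧ (d ∧ a)) ∧ opp(a) ∧ a)
  Push opp inside:  distribute opp over ∧ and collapse double opp
  Collect terms:  a ∧ d ∧ d
  Put back:  h(h(b ∧ b ∧ d ∧ d, a ∧ b ∧ d ∧ d), h(h(b, a), a ∧ d ∧ d))
Right:  h(h(b ∧ d ∧ ((b ∧ opp(d)) ∧ d) ∧ d, ((d ∧ b) ∧ d) ∧ a), h(h(b, a), b ∧ d ∧ a ∧ opp(opp(e)) ∧ opp(b) ∧ d))
  Work inside:  b ∧ d ∧ a ∧ opp(opp(e)) ∧ opp(b) ∧ d
  Push opp inside:  distribute opp over ∧ and collapse double opp
  Inverses cancel:  b cancels
  Collect terms:  d ∧ d ∧ a
  Sort:  a ∧ d ∧ d
  Put back:  h(h(b ∧ b ∧ d ∧ d, a ∧ b ∧ d ∧ d), h(h(b, a), a ∧ d ∧ d))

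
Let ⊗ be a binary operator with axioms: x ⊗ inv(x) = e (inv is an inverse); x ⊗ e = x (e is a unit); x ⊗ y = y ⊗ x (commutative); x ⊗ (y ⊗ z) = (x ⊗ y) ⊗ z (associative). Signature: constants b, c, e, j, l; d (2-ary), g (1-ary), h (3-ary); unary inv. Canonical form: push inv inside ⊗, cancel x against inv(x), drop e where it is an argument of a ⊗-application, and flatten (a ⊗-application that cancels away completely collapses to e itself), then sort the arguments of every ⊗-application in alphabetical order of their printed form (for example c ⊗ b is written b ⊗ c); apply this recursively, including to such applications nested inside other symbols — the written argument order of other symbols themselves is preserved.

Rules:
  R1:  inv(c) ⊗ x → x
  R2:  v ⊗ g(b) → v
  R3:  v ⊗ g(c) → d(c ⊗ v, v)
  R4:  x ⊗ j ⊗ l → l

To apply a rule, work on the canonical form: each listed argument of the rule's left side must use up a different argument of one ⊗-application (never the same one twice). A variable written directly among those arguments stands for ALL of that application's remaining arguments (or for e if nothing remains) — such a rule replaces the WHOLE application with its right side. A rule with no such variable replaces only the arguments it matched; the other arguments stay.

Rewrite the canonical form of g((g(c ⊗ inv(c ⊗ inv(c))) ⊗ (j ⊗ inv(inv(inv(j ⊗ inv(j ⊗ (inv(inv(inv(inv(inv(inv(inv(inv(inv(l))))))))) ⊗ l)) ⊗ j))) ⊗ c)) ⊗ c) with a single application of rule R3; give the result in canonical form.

Answer: g(d(c ⊗ c ⊗ c, c ⊗ c))

Derivation:
Canonical form:  g(c ⊗ c ⊗ g(c))
Apply R3:  consuming g(c);  v := c ⊗ c
Every leftover argument binds to the variable; the entire application is replaced.
New term:  g(d(c ⊗ c ⊗ c, c ⊗ c))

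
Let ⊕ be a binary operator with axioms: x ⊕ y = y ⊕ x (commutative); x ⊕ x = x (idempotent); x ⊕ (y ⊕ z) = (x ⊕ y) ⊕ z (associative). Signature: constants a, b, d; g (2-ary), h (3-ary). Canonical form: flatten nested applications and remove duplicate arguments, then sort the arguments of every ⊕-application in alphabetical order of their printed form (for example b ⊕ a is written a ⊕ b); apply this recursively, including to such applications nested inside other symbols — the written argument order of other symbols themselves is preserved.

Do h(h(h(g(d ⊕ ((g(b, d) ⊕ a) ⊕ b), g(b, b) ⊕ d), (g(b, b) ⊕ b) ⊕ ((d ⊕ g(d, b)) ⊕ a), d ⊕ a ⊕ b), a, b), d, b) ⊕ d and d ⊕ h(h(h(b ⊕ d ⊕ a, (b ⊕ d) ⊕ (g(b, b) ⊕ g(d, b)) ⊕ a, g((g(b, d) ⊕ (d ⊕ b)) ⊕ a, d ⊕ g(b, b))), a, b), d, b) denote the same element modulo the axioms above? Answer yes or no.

Answer: no — d ⊕ h(h(h(g(a ⊕ b ⊕ d ⊕ g(b, d), d ⊕ g(b, b)), a ⊕ b ⊕ d ⊕ g(b, b) ⊕ g(d, b), a ⊕ b ⊕ d), a, b), d, b) vs d ⊕ h(h(h(a ⊕ b ⊕ d, a ⊕ b ⊕ d ⊕ g(b, b) ⊕ g(d, b), g(a ⊕ b ⊕ d ⊕ g(b, d), d ⊕ g(b, b))), a, b), d, b)

Derivation:
Left:  h(h(h(g(d ⊕ ((g(b, d) ⊕ a) ⊕ b), g(b, b) ⊕ d), (g(b, b) ⊕ b) ⊕ ((d ⊕ g(d, b)) ⊕ a), d ⊕ a ⊕ b), a, b), d, b) ⊕ d
  Inside:  h(h(h(g(d ⊕ ((g(b, d) ⊕ a) ⊕ b), g(b, b) ⊕ d), (g(b, b) ⊕ b) ⊕ ((d ⊕ g(d, b)) ⊕ a), d ⊕ a ⊕ b), a, b), d, b)  →  h(h(h(g(a ⊕ b ⊕ d ⊕ g(b, d), d ⊕ g(b, b)), a ⊕ b ⊕ d ⊕ g(b, b) ⊕ g(d, b), a ⊕ b ⊕ d), a, b), d, b)
  Sort:  d ⊕ h(h(h(g(a ⊕ b ⊕ d ⊕ g(b, d), d ⊕ g(b, b)), a ⊕ b ⊕ d ⊕ g(b, b) ⊕ g(d, b), a ⊕ b ⊕ d), a, b), d, b)
Right:  d ⊕ h(h(h(b ⊕ d ⊕ a, (b ⊕ d) ⊕ (g(b, b) ⊕ g(d, b)) ⊕ a, g((g(b, d) ⊕ (d ⊕ b)) ⊕ a, d ⊕ g(b, b))), a, b), d, b)
  Inside:  h(h(h(b ⊕ d ⊕ a, (b ⊕ d) ⊕ (g(b, b) ⊕ g(d, b)) ⊕ a, g((g(b, d) ⊕ (d ⊕ b)) ⊕ a, d ⊕ g(b, b))), a, b), d, b)  →  h(h(h(a ⊕ b ⊕ d, a ⊕ b ⊕ d ⊕ g(b, b) ⊕ g(d, b), g(a ⊕ b ⊕ d ⊕ g(b, d), d ⊕ g(b, b))), a, b), d, b)
  Order the arguments:  d ⊕ h(h(h(a ⊕ b ⊕ d, a ⊕ b ⊕ d ⊕ g(b, b) ⊕ g(d, b), g(a ⊕ b ⊕ d ⊕ g(b, d), d ⊕ g(b, b))), a, b), d, b)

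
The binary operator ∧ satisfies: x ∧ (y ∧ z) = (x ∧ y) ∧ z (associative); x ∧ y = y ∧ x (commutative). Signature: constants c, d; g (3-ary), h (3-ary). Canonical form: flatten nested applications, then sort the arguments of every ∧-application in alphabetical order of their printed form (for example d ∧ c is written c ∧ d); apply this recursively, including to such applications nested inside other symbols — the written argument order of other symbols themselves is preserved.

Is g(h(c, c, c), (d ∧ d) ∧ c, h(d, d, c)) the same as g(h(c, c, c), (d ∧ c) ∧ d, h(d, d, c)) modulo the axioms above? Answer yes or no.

Left:  g(h(c, c, c), (d ∧ d) ∧ c, h(d, d, c))
  Focus inside:  (d ∧ d) ∧ c
  Merge nested applications:  d ∧ d ∧ c
  Sort:  c ∧ d ∧ d
  Rebuild:  g(h(c, c, c), c ∧ d ∧ d, h(d, d, c))
Right:  g(h(c, c, c), (d ∧ c) ∧ d, h(d, d, c))
  Focus inside:  (d ∧ c) ∧ d
  Merge nested applications:  d ∧ c ∧ d
  Order the arguments:  c ∧ d ∧ d
  Put back:  g(h(c, c, c), c ∧ d ∧ d, h(d, d, c))

Answer: yes — both canonical forms are g(h(c, c, c), c ∧ d ∧ d, h(d, d, c))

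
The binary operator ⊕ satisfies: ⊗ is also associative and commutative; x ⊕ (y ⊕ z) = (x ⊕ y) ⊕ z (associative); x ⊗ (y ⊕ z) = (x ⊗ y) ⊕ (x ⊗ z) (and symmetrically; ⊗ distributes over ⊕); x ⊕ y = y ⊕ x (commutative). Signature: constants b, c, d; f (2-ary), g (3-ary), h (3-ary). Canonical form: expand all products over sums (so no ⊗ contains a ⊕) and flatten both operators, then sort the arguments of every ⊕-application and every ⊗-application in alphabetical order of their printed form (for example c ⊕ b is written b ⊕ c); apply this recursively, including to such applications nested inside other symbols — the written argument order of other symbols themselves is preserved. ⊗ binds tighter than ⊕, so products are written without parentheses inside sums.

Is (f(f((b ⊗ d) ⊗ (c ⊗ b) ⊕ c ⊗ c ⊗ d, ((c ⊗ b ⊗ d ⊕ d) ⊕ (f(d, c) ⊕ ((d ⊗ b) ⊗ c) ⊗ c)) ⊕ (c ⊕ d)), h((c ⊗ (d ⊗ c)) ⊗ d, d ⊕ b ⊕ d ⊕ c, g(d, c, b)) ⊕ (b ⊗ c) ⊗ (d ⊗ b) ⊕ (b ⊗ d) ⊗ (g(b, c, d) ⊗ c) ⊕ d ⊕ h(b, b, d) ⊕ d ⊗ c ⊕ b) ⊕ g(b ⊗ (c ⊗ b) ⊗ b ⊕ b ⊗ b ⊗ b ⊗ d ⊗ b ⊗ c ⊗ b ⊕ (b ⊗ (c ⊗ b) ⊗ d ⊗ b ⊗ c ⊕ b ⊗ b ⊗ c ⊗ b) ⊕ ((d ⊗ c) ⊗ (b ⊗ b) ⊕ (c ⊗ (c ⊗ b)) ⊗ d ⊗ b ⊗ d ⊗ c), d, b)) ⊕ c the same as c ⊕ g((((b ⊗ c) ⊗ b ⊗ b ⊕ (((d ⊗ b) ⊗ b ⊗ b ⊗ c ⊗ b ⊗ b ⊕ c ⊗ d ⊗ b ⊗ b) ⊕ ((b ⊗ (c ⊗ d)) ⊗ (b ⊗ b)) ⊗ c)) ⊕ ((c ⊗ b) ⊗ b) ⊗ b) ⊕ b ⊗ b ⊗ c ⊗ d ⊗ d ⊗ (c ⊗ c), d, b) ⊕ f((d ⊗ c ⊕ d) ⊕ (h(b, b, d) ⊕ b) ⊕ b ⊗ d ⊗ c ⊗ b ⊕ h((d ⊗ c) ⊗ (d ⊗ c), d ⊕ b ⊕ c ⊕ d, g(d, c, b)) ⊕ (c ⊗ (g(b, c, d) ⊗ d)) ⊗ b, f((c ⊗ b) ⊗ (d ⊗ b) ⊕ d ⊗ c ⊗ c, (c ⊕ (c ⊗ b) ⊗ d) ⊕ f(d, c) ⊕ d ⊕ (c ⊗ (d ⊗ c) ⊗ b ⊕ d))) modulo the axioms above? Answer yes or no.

Answer: no — c ⊕ f(f(b ⊗ b ⊗ c ⊗ d ⊕ c ⊗ c ⊗ d, b ⊗ c ⊗ c ⊗ d ⊕ b ⊗ c ⊗ d ⊕ c ⊕ d ⊕ d ⊕ f(d, c)), b ⊕ b ⊗ b ⊗ c ⊗ d ⊕ b ⊗ c ⊗ d ⊗ g(b, c, d) ⊕ c ⊗ d ⊕ d ⊕ h(b, b, d) ⊕ h(c ⊗ c ⊗ d ⊗ d, b ⊕ c ⊕ d ⊕ d, g(d, c, b))) ⊕ g(b ⊗ b ⊗ b ⊗ b ⊗ b ⊗ c ⊗ d ⊕ b ⊗ b ⊗ b ⊗ c ⊕ b ⊗ b ⊗ b ⊗ c ⊕ b ⊗ b ⊗ b ⊗ c ⊗ c ⊗ d ⊕ b ⊗ b ⊗ c ⊗ c ⊗ c ⊗ d ⊗ d ⊕ b ⊗ b ⊗ c ⊗ d, d, b) vs c ⊕ f(b ⊕ b ⊗ b ⊗ c ⊗ d ⊕ b ⊗ c ⊗ d ⊗ g(b, c, d) ⊕ c ⊗ d ⊕ d ⊕ h(b, b, d) ⊕ h(c ⊗ c ⊗ d ⊗ d, b ⊕ c ⊕ d ⊕ d, g(d, c, b)), f(b ⊗ b ⊗ c ⊗ d ⊕ c ⊗ c ⊗ d, b ⊗ c ⊗ c ⊗ d ⊕ b ⊗ c ⊗ d ⊕ c ⊕ d ⊕ d ⊕ f(d, c))) ⊕ g(b ⊗ b ⊗ b ⊗ b ⊗ b ⊗ c ⊗ d ⊕ b ⊗ b ⊗ b ⊗ c ⊕ b ⊗ b ⊗ b ⊗ c ⊕ b ⊗ b ⊗ b ⊗ c ⊗ c ⊗ d ⊕ b ⊗ b ⊗ c ⊗ c ⊗ c ⊗ d ⊗ d ⊕ b ⊗ b ⊗ c ⊗ d, d, b)

Derivation:
Left:  (f(f((b ⊗ d) ⊗ (c ⊗ b) ⊕ c ⊗ c ⊗ d, ((c ⊗ b ⊗ d ⊕ d) ⊕ (f(d, c) ⊕ ((d ⊗ b) ⊗ c) ⊗ c)) ⊕ (c ⊕ d)), h((c ⊗ (d ⊗ c)) ⊗ d, d ⊕ b ⊕ d ⊕ c, g(d, c, b)) ⊕ (b ⊗ c) ⊗ (d ⊗ b) ⊕ (b ⊗ d) ⊗ (g(b, c, d) ⊗ c) ⊕ d ⊕ h(b, b, d) ⊕ d ⊗ c ⊕ b) ⊕ g(b ⊗ (c ⊗ b) ⊗ b ⊕ b ⊗ b ⊗ b ⊗ d ⊗ b ⊗ c ⊗ b ⊕ (b ⊗ (c ⊗ b) ⊗ d ⊗ b ⊗ c ⊕ b ⊗ b ⊗ c ⊗ b) ⊕ ((d ⊗ c) ⊗ (b ⊗ b) ⊕ (c ⊗ (c ⊗ b)) ⊗ d ⊗ b ⊗ d ⊗ c), d, b)) ⊕ c
  Un-nest:  f(f(b ⊗ b ⊗ c ⊗ d ⊕ c ⊗ c ⊗ d, b ⊗ c ⊗ c ⊗ d ⊕ b ⊗ c ⊗ d ⊕ c ⊕ d ⊕ d ⊕ f(d, c)), b ⊕ b ⊗ b ⊗ c ⊗ d ⊕ b ⊗ c ⊗ d ⊗ g(b, c, d) ⊕ c ⊗ d ⊕ d ⊕ h(b, b, d) ⊕ h(c ⊗ c ⊗ d ⊗ d, b ⊕ c ⊕ d ⊕ d, g(d, c, b))) ⊕ g(b ⊗ b ⊗ b ⊗ b ⊗ b ⊗ c ⊗ d ⊕ b ⊗ b ⊗ b ⊗ c ⊕ b ⊗ b ⊗ b ⊗ c ⊕ b ⊗ b ⊗ b ⊗ c ⊗ c ⊗ d ⊕ b ⊗ b ⊗ c ⊗ c ⊗ c ⊗ d ⊗ d ⊕ b ⊗ b ⊗ c ⊗ d, d, b) ⊕ c
  Order the arguments:  c ⊕ f(f(b ⊗ b ⊗ c ⊗ d ⊕ c ⊗ c ⊗ d, b ⊗ c ⊗ c ⊗ d ⊕ b ⊗ c ⊗ d ⊕ c ⊕ d ⊕ d ⊕ f(d, c)), b ⊕ b ⊗ b ⊗ c ⊗ d ⊕ b ⊗ c ⊗ d ⊗ g(b, c, d) ⊕ c ⊗ d ⊕ d ⊕ h(b, b, d) ⊕ h(c ⊗ c ⊗ d ⊗ d, b ⊕ c ⊕ d ⊕ d, g(d, c, b))) ⊕ g(b ⊗ b ⊗ b ⊗ b ⊗ b ⊗ c ⊗ d ⊕ b ⊗ b ⊗ b ⊗ c ⊕ b ⊗ b ⊗ b ⊗ c ⊕ b ⊗ b ⊗ b ⊗ c ⊗ c ⊗ d ⊕ b ⊗ b ⊗ c ⊗ c ⊗ c ⊗ d ⊗ d ⊕ b ⊗ b ⊗ c ⊗ d, d, b)
Right:  c ⊕ g((((b ⊗ c) ⊗ b ⊗ b ⊕ (((d ⊗ b) ⊗ b ⊗ b ⊗ c ⊗ b ⊗ b ⊕ c ⊗ d ⊗ b ⊗ b) ⊕ ((b ⊗ (c ⊗ d)) ⊗ (b ⊗ b)) ⊗ c)) ⊕ ((c ⊗ b) ⊗ b) ⊗ b) ⊕ b ⊗ b ⊗ c ⊗ d ⊗ d ⊗ (c ⊗ c), d, b) ⊕ f((d ⊗ c ⊕ d) ⊕ (h(b, b, d) ⊕ b) ⊕ b ⊗ d ⊗ c ⊗ b ⊕ h((d ⊗ c) ⊗ (d ⊗ c), d ⊕ b ⊕ c ⊕ d, g(d, c, b)) ⊕ (c ⊗ (g(b, c, d) ⊗ d)) ⊗ b, f((c ⊗ b) ⊗ (d ⊗ b) ⊕ d ⊗ c ⊗ c, (c ⊕ (c ⊗ b) ⊗ d) ⊕ f(d, c) ⊕ d ⊕ (c ⊗ (d ⊗ c) ⊗ b ⊕ d)))
  Flatten:  c ⊕ g(b ⊗ b ⊗ b ⊗ b ⊗ b ⊗ c ⊗ d ⊕ b ⊗ b ⊗ b ⊗ c ⊕ b ⊗ b ⊗ b ⊗ c ⊕ b ⊗ b ⊗ b ⊗ c ⊗ c ⊗ d ⊕ b ⊗ b ⊗ c ⊗ c ⊗ c ⊗ d ⊗ d ⊕ b ⊗ b ⊗ c ⊗ d, d, b) ⊕ f(b ⊕ b ⊗ b ⊗ c ⊗ d ⊕ b ⊗ c ⊗ d ⊗ g(b, c, d) ⊕ c ⊗ d ⊕ d ⊕ h(b, b, d) ⊕ h(c ⊗ c ⊗ d ⊗ d, b ⊕ c ⊕ d ⊕ d, g(d, c, b)), f(b ⊗ b ⊗ c ⊗ d ⊕ c ⊗ c ⊗ d, b ⊗ c ⊗ c ⊗ d ⊕ b ⊗ c ⊗ d ⊕ c ⊕ d ⊕ d ⊕ f(d, c)))
  Sort arguments:  c ⊕ f(b ⊕ b ⊗ b ⊗ c ⊗ d ⊕ b ⊗ c ⊗ d ⊗ g(b, c, d) ⊕ c ⊗ d ⊕ d ⊕ h(b, b, d) ⊕ h(c ⊗ c ⊗ d ⊗ d, b ⊕ c ⊕ d ⊕ d, g(d, c, b)), f(b ⊗ b ⊗ c ⊗ d ⊕ c ⊗ c ⊗ d, b ⊗ c ⊗ c ⊗ d ⊕ b ⊗ c ⊗ d ⊕ c ⊕ d ⊕ d ⊕ f(d, c))) ⊕ g(b ⊗ b ⊗ b ⊗ b ⊗ b ⊗ c ⊗ d ⊕ b ⊗ b ⊗ b ⊗ c ⊕ b ⊗ b ⊗ b ⊗ c ⊕ b ⊗ b ⊗ b ⊗ c ⊗ c ⊗ d ⊕ b ⊗ b ⊗ c ⊗ c ⊗ c ⊗ d ⊗ d ⊕ b ⊗ b ⊗ c ⊗ d, d, b)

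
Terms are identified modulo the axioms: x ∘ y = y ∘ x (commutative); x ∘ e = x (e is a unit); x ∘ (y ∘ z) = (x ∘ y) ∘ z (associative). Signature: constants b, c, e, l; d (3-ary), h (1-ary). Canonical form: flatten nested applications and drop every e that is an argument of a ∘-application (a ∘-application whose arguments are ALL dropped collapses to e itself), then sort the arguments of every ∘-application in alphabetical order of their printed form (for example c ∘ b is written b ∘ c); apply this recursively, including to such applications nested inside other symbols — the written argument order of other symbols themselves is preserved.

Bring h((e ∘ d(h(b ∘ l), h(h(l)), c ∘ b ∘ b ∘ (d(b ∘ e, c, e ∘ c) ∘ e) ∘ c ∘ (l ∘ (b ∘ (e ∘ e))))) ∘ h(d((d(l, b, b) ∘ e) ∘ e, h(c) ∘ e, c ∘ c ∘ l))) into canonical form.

Answer: h(d(h(b ∘ l), h(h(l)), b ∘ b ∘ b ∘ c ∘ c ∘ d(b, c, c) ∘ l) ∘ h(d(d(l, b, b), h(c), c ∘ c ∘ l)))

Derivation:
Descend into:  (e ∘ d(h(b ∘ l), h(h(l)), c ∘ b ∘ b ∘ (d(b ∘ e, c, e ∘ c) ∘ e) ∘ c ∘ (l ∘ (b ∘ (e ∘ e))))) ∘ h(d((d(l, b, b) ∘ e) ∘ e, h(c) ∘ e, c ∘ c ∘ l))
Flatten:  e ∘ d(h(b ∘ l), h(h(l)), c ∘ b ∘ b ∘ (d(b ∘ e, c, e ∘ c) ∘ e) ∘ c ∘ (l ∘ (b ∘ (e ∘ e)))) ∘ h(d((d(l, b, b) ∘ e) ∘ e, h(c) ∘ e, c ∘ c ∘ l))
Simplify inside:  d(h(b ∘ l), h(h(l)), c ∘ b ∘ b ∘ (d(b ∘ e, c, e ∘ c) ∘ e) ∘ c ∘ (l ∘ (b ∘ (e ∘ e))))  →  d(h(b ∘ l), h(h(l)), b ∘ b ∘ b ∘ c ∘ c ∘ d(b, c, c) ∘ l)
Canonicalize subterm:  h(d((d(l, b, b) ∘ e) ∘ e, h(c) ∘ e, c ∘ c ∘ l))  →  h(d(d(l, b, b), h(c), c ∘ c ∘ l))
Unit:  drop e
Sort arguments:  d(h(b ∘ l), h(h(l)), b ∘ b ∘ b ∘ c ∘ c ∘ d(b, c, c) ∘ l) ∘ h(d(d(l, b, b), h(c), c ∘ c ∘ l))
Put back:  h(d(h(b ∘ l), h(h(l)), b ∘ b ∘ b ∘ c ∘ c ∘ d(b, c, c) ∘ l) ∘ h(d(d(l, b, b), h(c), c ∘ c ∘ l)))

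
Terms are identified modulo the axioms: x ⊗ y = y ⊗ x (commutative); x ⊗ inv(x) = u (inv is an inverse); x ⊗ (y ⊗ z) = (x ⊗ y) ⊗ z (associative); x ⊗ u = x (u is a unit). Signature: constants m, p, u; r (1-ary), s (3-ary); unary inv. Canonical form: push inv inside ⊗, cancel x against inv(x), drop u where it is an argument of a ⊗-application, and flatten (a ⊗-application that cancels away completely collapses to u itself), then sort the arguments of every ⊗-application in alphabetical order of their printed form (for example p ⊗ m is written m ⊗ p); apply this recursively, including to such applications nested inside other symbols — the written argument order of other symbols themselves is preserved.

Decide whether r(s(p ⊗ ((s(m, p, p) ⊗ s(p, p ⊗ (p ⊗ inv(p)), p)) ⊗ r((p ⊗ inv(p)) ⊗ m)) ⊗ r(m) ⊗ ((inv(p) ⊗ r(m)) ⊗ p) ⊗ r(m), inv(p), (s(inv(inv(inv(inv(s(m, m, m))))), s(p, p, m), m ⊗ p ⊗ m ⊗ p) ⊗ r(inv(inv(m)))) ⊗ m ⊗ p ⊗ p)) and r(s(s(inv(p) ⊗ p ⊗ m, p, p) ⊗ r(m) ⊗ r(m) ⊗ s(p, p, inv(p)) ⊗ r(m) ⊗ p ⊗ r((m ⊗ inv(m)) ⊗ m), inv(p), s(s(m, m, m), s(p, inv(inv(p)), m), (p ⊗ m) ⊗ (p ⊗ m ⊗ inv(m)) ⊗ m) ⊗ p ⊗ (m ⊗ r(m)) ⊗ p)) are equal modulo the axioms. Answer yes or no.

Left:  r(s(p ⊗ ((s(m, p, p) ⊗ s(p, p ⊗ (p ⊗ inv(p)), p)) ⊗ r((p ⊗ inv(p)) ⊗ m)) ⊗ r(m) ⊗ ((inv(p) ⊗ r(m)) ⊗ p) ⊗ r(m), inv(p), (s(inv(inv(inv(inv(s(m, m, m))))), s(p, p, m), m ⊗ p ⊗ m ⊗ p) ⊗ r(inv(inv(m)))) ⊗ m ⊗ p ⊗ p))
  Descend into:  p ⊗ ((s(m, p, p) ⊗ s(p, p ⊗ (p ⊗ inv(p)), p)) ⊗ r((p ⊗ inv(p)) ⊗ m)) ⊗ r(m) ⊗ ((inv(p) ⊗ r(m)) ⊗ p) ⊗ r(m)
  Collect terms:  p ⊗ s(m, p, p) ⊗ s(p, p, p) ⊗ r(m) ⊗ r(m) ⊗ r(m) ⊗ r(m)
  Sort:  p ⊗ r(m) ⊗ r(m) ⊗ r(m) ⊗ r(m) ⊗ s(m, p, p) ⊗ s(p, p, p)
  Rebuild:  r(s(p ⊗ r(m) ⊗ r(m) ⊗ r(m) ⊗ r(m) ⊗ s(m, p, p) ⊗ s(p, p, p), inv(p), m ⊗ p ⊗ p ⊗ r(m) ⊗ s(s(m, m, m), s(p, p, m), m ⊗ m ⊗ p ⊗ p)))
Right:  r(s(s(inv(p) ⊗ p ⊗ m, p, p) ⊗ r(m) ⊗ r(m) ⊗ s(p, p, inv(p)) ⊗ r(m) ⊗ p ⊗ r((m ⊗ inv(m)) ⊗ m), inv(p), s(s(m, m, m), s(p, inv(inv(p)), m), (p ⊗ m) ⊗ (p ⊗ m ⊗ inv(m)) ⊗ m) ⊗ p ⊗ (m ⊗ r(m)) ⊗ p))
  Work inside:  s(s(m, m, m), s(p, inv(inv(p)), m), (p ⊗ m) ⊗ (p ⊗ m ⊗ inv(m)) ⊗ m) ⊗ p ⊗ (m ⊗ r(m)) ⊗ p
  Push inv inside:  distribute inv over ⊗ and collapse double inv
  Combine occurrences:  s(s(m, m, m), s(p, p, m), m ⊗ m ⊗ p ⊗ p) ⊗ p ⊗ p ⊗ m ⊗ r(m)
  Order the arguments:  m ⊗ p ⊗ p ⊗ r(m) ⊗ s(s(m, m, m), s(p, p, m), m ⊗ m ⊗ p ⊗ p)
  Reassemble:  r(s(p ⊗ r(m) ⊗ r(m) ⊗ r(m) ⊗ r(m) ⊗ s(m, p, p) ⊗ s(p, p, inv(p)), inv(p), m ⊗ p ⊗ p ⊗ r(m) ⊗ s(s(m, m, m), s(p, p, m), m ⊗ m ⊗ p ⊗ p)))

Answer: no — r(s(p ⊗ r(m) ⊗ r(m) ⊗ r(m) ⊗ r(m) ⊗ s(m, p, p) ⊗ s(p, p, p), inv(p), m ⊗ p ⊗ p ⊗ r(m) ⊗ s(s(m, m, m), s(p, p, m), m ⊗ m ⊗ p ⊗ p))) vs r(s(p ⊗ r(m) ⊗ r(m) ⊗ r(m) ⊗ r(m) ⊗ s(m, p, p) ⊗ s(p, p, inv(p)), inv(p), m ⊗ p ⊗ p ⊗ r(m) ⊗ s(s(m, m, m), s(p, p, m), m ⊗ m ⊗ p ⊗ p)))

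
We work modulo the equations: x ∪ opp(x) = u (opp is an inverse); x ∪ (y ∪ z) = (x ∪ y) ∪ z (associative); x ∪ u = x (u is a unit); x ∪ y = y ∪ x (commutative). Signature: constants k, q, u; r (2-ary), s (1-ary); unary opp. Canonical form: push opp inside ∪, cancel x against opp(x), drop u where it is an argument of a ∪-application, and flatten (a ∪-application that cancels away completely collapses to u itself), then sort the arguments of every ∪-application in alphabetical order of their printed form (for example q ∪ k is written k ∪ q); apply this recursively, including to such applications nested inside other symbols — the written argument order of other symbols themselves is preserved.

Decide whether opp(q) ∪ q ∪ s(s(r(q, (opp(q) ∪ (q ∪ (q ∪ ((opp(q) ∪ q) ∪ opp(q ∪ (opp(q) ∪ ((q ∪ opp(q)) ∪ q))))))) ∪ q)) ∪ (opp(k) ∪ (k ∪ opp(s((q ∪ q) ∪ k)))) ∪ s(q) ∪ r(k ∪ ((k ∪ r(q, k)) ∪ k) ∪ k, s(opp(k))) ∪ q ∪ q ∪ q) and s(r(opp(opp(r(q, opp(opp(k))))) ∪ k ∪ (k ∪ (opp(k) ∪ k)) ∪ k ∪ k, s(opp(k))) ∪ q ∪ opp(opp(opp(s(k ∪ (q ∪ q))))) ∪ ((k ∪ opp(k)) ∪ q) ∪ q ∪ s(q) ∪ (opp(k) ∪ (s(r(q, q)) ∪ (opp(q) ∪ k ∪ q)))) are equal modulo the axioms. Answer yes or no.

Answer: yes — both canonical forms are s(opp(s(k ∪ q ∪ q)) ∪ q ∪ q ∪ q ∪ r(k ∪ k ∪ k ∪ k ∪ r(q, k), s(opp(k))) ∪ s(q) ∪ s(r(q, q)))

Derivation:
Left:  opp(q) ∪ q ∪ s(s(r(q, (opp(q) ∪ (q ∪ (q ∪ ((opp(q) ∪ q) ∪ opp(q ∪ (opp(q) ∪ ((q ∪ opp(q)) ∪ q))))))) ∪ q)) ∪ (opp(k) ∪ (k ∪ opp(s((q ∪ q) ∪ k)))) ∪ s(q) ∪ r(k ∪ ((k ∪ r(q, k)) ∪ k) ∪ k, s(opp(k))) ∪ q ∪ q ∪ q)
  Push opp inside:  distribute opp over ∪ and collapse double opp
  Inverses cancel:  q cancels
  Combine occurrences:  s(opp(s(k ∪ q ∪ q)) ∪ q ∪ q ∪ q ∪ r(k ∪ k ∪ k ∪ k ∪ r(q, k), s(opp(k))) ∪ s(q) ∪ s(r(q, q)))
Right:  s(r(opp(opp(r(q, opp(opp(k))))) ∪ k ∪ (k ∪ (opp(k) ∪ k)) ∪ k ∪ k, s(opp(k))) ∪ q ∪ opp(opp(opp(s(k ∪ (q ∪ q))))) ∪ ((k ∪ opp(k)) ∪ q) ∪ q ∪ s(q) ∪ (opp(k) ∪ (s(r(q, q)) ∪ (opp(q) ∪ k ∪ q))))
  Work inside:  r(opp(opp(r(q, opp(opp(k))))) ∪ k ∪ (k ∪ (opp(k) ∪ k)) ∪ k ∪ k, s(opp(k))) ∪ q ∪ opp(opp(opp(s(k ∪ (q ∪ q))))) ∪ ((k ∪ opp(k)) ∪ q) ∪ q ∪ s(q) ∪ (opp(k) ∪ (s(r(q, q)) ∪ (opp(q) ∪ k ∪ q)))
  Push opp inside:  distribute opp over ∪ and collapse double opp
  Cancel:  k cancels
  Combine occurrences:  r(k ∪ k ∪ k ∪ k ∪ r(q, k), s(opp(k))) ∪ q ∪ q ∪ q ∪ opp(s(k ∪ q ∪ q)) ∪ s(q) ∪ s(r(q, q))
  Sort arguments:  opp(s(k ∪ q ∪ q)) ∪ q ∪ q ∪ q ∪ r(k ∪ k ∪ k ∪ k ∪ r(q, k), s(opp(k))) ∪ s(q) ∪ s(r(q, q))
  Rebuild:  s(opp(s(k ∪ q ∪ q)) ∪ q ∪ q ∪ q ∪ r(k ∪ k ∪ k ∪ k ∪ r(q, k), s(opp(k))) ∪ s(q) ∪ s(r(q, q)))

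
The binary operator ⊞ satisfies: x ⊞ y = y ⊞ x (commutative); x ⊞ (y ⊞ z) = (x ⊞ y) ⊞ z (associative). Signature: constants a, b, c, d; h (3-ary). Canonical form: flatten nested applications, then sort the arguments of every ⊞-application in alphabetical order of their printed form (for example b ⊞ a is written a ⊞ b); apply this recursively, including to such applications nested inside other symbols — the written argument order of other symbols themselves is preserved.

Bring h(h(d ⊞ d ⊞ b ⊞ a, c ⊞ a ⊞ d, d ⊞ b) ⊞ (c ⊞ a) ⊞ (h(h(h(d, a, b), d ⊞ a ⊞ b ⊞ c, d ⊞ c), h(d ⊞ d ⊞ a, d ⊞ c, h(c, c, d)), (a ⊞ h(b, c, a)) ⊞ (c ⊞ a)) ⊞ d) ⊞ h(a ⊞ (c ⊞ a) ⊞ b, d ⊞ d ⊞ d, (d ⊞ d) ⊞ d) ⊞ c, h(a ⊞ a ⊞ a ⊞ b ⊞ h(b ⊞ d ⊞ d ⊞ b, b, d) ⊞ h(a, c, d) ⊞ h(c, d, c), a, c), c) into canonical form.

Descend into:  h(d ⊞ d ⊞ b ⊞ a, c ⊞ a ⊞ d, d ⊞ b) ⊞ (c ⊞ a) ⊞ (h(h(h(d, a, b), d ⊞ a ⊞ b ⊞ c, d ⊞ c), h(d ⊞ d ⊞ a, d ⊞ c, h(c, c, d)), (a ⊞ h(b, c, a)) ⊞ (c ⊞ a)) ⊞ d) ⊞ h(a ⊞ (c ⊞ a) ⊞ b, d ⊞ d ⊞ d, (d ⊞ d) ⊞ d) ⊞ c
Flatten:  h(d ⊞ d ⊞ b ⊞ a, c ⊞ a ⊞ d, d ⊞ b) ⊞ c ⊞ a ⊞ h(h(h(d, a, b), d ⊞ a ⊞ b ⊞ c, d ⊞ c), h(d ⊞ d ⊞ a, d ⊞ c, h(c, c, d)), (a ⊞ h(b, c, a)) ⊞ (c ⊞ a)) ⊞ d ⊞ h(a ⊞ (c ⊞ a) ⊞ b, d ⊞ d ⊞ d, (d ⊞ d) ⊞ d) ⊞ c
Canonicalize subterm:  h(d ⊞ d ⊞ b ⊞ a, c ⊞ a ⊞ d, d ⊞ b)  →  h(a ⊞ b ⊞ d ⊞ d, a ⊞ c ⊞ d, b ⊞ d)
Simplify inside:  h(h(h(d, a, b), d ⊞ a ⊞ b ⊞ c, d ⊞ c), h(d ⊞ d ⊞ a, d ⊞ c, h(c, c, d)), (a ⊞ h(b, c, a)) ⊞ (c ⊞ a))  →  h(h(h(d, a, b), a ⊞ b ⊞ c ⊞ d, c ⊞ d), h(a ⊞ d ⊞ d, c ⊞ d, h(c, c, d)), a ⊞ a ⊞ c ⊞ h(b, c, a))
Inside:  h(a ⊞ (c ⊞ a) ⊞ b, d ⊞ d ⊞ d, (d ⊞ d) ⊞ d)  →  h(a ⊞ a ⊞ b ⊞ c, d ⊞ d ⊞ d, d ⊞ d ⊞ d)
Sort arguments:  a ⊞ c ⊞ c ⊞ d ⊞ h(a ⊞ a ⊞ b ⊞ c, d ⊞ d ⊞ d, d ⊞ d ⊞ d) ⊞ h(a ⊞ b ⊞ d ⊞ d, a ⊞ c ⊞ d, b ⊞ d) ⊞ h(h(h(d, a, b), a ⊞ b ⊞ c ⊞ d, c ⊞ d), h(a ⊞ d ⊞ d, c ⊞ d, h(c, c, d)), a ⊞ a ⊞ c ⊞ h(b, c, a))
Reassemble:  h(a ⊞ c ⊞ c ⊞ d ⊞ h(a ⊞ a ⊞ b ⊞ c, d ⊞ d ⊞ d, d ⊞ d ⊞ d) ⊞ h(a ⊞ b ⊞ d ⊞ d, a ⊞ c ⊞ d, b ⊞ d) ⊞ h(h(h(d, a, b), a ⊞ b ⊞ c ⊞ d, c ⊞ d), h(a ⊞ d ⊞ d, c ⊞ d, h(c, c, d)), a ⊞ a ⊞ c ⊞ h(b, c, a)), h(a ⊞ a ⊞ a ⊞ b ⊞ h(a, c, d) ⊞ h(b ⊞ b ⊞ d ⊞ d, b, d) ⊞ h(c, d, c), a, c), c)

Answer: h(a ⊞ c ⊞ c ⊞ d ⊞ h(a ⊞ a ⊞ b ⊞ c, d ⊞ d ⊞ d, d ⊞ d ⊞ d) ⊞ h(a ⊞ b ⊞ d ⊞ d, a ⊞ c ⊞ d, b ⊞ d) ⊞ h(h(h(d, a, b), a ⊞ b ⊞ c ⊞ d, c ⊞ d), h(a ⊞ d ⊞ d, c ⊞ d, h(c, c, d)), a ⊞ a ⊞ c ⊞ h(b, c, a)), h(a ⊞ a ⊞ a ⊞ b ⊞ h(a, c, d) ⊞ h(b ⊞ b ⊞ d ⊞ d, b, d) ⊞ h(c, d, c), a, c), c)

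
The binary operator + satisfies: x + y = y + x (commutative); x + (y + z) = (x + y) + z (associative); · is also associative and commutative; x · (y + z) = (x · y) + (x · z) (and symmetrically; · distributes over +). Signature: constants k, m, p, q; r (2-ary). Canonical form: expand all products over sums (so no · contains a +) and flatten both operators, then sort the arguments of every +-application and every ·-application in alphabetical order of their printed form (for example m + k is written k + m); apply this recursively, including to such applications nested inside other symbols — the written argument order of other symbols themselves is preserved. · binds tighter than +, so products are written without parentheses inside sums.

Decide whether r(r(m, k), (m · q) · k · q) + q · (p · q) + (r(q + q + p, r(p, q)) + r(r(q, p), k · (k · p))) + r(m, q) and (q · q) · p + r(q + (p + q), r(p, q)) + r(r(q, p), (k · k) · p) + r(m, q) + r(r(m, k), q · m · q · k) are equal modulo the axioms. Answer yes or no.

Answer: yes — both canonical forms are p · q · q + r(m, q) + r(p + q + q, r(p, q)) + r(r(m, k), k · m · q · q) + r(r(q, p), k · k · p)

Derivation:
Left:  r(r(m, k), (m · q) · k · q) + q · (p · q) + (r(q + q + p, r(p, q)) + r(r(q, p), k · (k · p))) + r(m, q)
  Flatten:  r(r(m, k), k · m · q · q) + p · q · q + r(p + q + q, r(p, q)) + r(r(q, p), k · k · p) + r(m, q)
  Sort arguments:  p · q · q + r(m, q) + r(p + q + q, r(p, q)) + r(r(m, k), k · m · q · q) + r(r(q, p), k · k · p)
Right:  (q · q) · p + r(q + (p + q), r(p, q)) + r(r(q, p), (k · k) · p) + r(m, q) + r(r(m, k), q · m · q · k)
  Merge nested applications:  p · q · q + r(p + q + q, r(p, q)) + r(r(q, p), k · k · p) + r(m, q) + r(r(m, k), k · m · q · q)
  Sort:  p · q · q + r(m, q) + r(p + q + q, r(p, q)) + r(r(m, k), k · m · q · q) + r(r(q, p), k · k · p)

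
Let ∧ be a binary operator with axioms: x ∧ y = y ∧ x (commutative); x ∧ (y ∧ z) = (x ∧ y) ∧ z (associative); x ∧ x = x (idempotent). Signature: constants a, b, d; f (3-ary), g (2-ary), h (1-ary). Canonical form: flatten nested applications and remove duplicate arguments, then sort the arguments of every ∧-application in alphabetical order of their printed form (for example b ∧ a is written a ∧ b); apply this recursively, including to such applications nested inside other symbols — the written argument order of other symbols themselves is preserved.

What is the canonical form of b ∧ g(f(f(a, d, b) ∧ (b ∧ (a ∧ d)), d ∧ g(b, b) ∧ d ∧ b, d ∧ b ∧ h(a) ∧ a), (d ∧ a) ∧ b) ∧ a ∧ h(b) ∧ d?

Answer: a ∧ b ∧ d ∧ g(f(a ∧ b ∧ d ∧ f(a, d, b), b ∧ d ∧ g(b, b), a ∧ b ∧ d ∧ h(a)), a ∧ b ∧ d) ∧ h(b)

Derivation:
Canonicalize subterm:  g(f(f(a, d, b) ∧ (b ∧ (a ∧ d)), d ∧ g(b, b) ∧ d ∧ b, d ∧ b ∧ h(a) ∧ a), (d ∧ a) ∧ b)  →  g(f(a ∧ b ∧ d ∧ f(a, d, b), b ∧ d ∧ g(b, b), a ∧ b ∧ d ∧ h(a)), a ∧ b ∧ d)
Sort:  a ∧ b ∧ d ∧ g(f(a ∧ b ∧ d ∧ f(a, d, b), b ∧ d ∧ g(b, b), a ∧ b ∧ d ∧ h(a)), a ∧ b ∧ d) ∧ h(b)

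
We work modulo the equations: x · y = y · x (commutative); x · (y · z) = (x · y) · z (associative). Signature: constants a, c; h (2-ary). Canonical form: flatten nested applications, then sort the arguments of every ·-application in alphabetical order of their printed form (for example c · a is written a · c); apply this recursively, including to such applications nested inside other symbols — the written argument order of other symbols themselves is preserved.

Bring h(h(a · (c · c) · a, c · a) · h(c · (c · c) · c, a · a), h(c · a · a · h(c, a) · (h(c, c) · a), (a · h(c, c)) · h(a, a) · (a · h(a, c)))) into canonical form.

Descend into:  h(a · (c · c) · a, c · a) · h(c · (c · c) · c, a · a)
Simplify inside:  h(a · (c · c) · a, c · a)  →  h(a · a · c · c, a · c)
Inside:  h(c · (c · c) · c, a · a)  →  h(c · c · c · c, a · a)
Order the arguments:  h(a · a · c · c, a · c) · h(c · c · c · c, a · a)
Put back:  h(h(a · a · c · c, a · c) · h(c · c · c · c, a · a), h(a · a · a · c · h(c, a) · h(c, c), a · a · h(a, a) · h(a, c) · h(c, c)))

Answer: h(h(a · a · c · c, a · c) · h(c · c · c · c, a · a), h(a · a · a · c · h(c, a) · h(c, c), a · a · h(a, a) · h(a, c) · h(c, c)))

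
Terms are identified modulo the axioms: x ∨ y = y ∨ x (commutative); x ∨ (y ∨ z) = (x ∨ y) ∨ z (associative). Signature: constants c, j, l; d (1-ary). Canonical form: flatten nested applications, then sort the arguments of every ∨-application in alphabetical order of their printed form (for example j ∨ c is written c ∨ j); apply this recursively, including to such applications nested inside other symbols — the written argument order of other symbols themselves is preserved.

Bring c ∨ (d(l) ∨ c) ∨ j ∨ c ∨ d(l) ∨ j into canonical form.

Un-nest:  c ∨ d(l) ∨ c ∨ j ∨ c ∨ d(l) ∨ j
Sort:  c ∨ c ∨ c ∨ d(l) ∨ d(l) ∨ j ∨ j

Answer: c ∨ c ∨ c ∨ d(l) ∨ d(l) ∨ j ∨ j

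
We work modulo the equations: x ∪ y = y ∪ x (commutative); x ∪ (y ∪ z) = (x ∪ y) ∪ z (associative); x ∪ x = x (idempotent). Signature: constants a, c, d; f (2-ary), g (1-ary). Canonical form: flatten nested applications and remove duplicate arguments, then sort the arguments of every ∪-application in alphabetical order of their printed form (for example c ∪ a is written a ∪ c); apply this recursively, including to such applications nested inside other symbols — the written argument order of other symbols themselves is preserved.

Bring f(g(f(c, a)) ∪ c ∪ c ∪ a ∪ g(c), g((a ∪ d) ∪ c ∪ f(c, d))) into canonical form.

Focus inside:  g(f(c, a)) ∪ c ∪ c ∪ a ∪ g(c)
Idempotence:  drop duplicate c
Sort:  a ∪ c ∪ g(c) ∪ g(f(c, a))
Reassemble:  f(a ∪ c ∪ g(c) ∪ g(f(c, a)), g(a ∪ c ∪ d ∪ f(c, d)))

Answer: f(a ∪ c ∪ g(c) ∪ g(f(c, a)), g(a ∪ c ∪ d ∪ f(c, d)))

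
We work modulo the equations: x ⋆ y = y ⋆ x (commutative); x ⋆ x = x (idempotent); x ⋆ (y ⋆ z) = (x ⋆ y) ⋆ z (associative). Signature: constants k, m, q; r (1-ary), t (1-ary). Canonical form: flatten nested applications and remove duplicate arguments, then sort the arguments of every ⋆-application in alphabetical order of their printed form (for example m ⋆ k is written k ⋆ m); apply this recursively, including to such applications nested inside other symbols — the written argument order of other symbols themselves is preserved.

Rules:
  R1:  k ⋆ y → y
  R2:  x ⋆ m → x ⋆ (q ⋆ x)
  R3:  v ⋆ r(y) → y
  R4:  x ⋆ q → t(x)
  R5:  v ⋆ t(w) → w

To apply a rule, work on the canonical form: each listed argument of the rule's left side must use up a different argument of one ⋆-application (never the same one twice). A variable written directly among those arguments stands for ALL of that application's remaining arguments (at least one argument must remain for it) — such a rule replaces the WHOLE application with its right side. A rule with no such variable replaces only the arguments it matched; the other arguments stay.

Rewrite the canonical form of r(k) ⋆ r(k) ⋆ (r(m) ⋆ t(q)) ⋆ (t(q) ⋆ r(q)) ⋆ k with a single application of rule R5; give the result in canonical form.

Answer: q

Derivation:
Canonical form:  k ⋆ r(k) ⋆ r(m) ⋆ r(q) ⋆ t(q)
R5 matches:  uses t(q);  v := k ⋆ r(k) ⋆ r(m) ⋆ r(q), w := q
The variable takes the whole remainder — replace the entire application.
Giving:  q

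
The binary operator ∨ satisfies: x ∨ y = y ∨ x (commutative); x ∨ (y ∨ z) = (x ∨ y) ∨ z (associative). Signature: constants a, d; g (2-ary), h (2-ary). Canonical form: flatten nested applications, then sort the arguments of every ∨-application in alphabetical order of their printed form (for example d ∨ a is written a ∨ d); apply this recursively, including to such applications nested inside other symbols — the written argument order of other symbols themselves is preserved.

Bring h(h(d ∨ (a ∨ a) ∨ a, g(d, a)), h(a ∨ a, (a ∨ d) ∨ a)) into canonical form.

Descend into:  d ∨ (a ∨ a) ∨ a
Un-nest:  d ∨ a ∨ a ∨ a
Order the arguments:  a ∨ a ∨ a ∨ d
Reassemble:  h(h(a ∨ a ∨ a ∨ d, g(d, a)), h(a ∨ a, a ∨ a ∨ d))

Answer: h(h(a ∨ a ∨ a ∨ d, g(d, a)), h(a ∨ a, a ∨ a ∨ d))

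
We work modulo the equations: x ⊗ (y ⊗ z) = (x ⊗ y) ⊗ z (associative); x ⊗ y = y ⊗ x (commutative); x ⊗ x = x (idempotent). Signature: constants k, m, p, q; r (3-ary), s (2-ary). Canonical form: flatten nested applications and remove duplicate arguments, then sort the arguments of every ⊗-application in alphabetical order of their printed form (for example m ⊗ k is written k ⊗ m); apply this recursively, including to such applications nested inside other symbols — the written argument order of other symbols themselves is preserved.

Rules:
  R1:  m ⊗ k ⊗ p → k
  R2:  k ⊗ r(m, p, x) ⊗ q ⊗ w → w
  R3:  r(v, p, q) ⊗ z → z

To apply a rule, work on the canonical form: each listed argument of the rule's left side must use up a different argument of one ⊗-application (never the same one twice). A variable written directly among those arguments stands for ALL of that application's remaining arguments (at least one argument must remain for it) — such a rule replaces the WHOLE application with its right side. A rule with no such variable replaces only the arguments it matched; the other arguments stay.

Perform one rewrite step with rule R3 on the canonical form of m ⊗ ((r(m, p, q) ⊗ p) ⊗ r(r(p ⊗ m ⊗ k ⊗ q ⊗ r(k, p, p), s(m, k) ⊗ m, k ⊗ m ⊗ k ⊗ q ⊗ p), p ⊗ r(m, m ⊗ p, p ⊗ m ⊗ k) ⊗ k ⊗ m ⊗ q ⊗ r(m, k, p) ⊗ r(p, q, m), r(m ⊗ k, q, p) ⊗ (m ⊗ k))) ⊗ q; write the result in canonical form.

Answer: m ⊗ p ⊗ q ⊗ r(r(k ⊗ m ⊗ p ⊗ q ⊗ r(k, p, p), m ⊗ s(m, k), k ⊗ m ⊗ p ⊗ q), k ⊗ m ⊗ p ⊗ q ⊗ r(m, k, p) ⊗ r(m, m ⊗ p, k ⊗ m ⊗ p) ⊗ r(p, q, m), k ⊗ m ⊗ r(k ⊗ m, q, p))

Derivation:
Canonical form:  m ⊗ p ⊗ q ⊗ r(m, p, q) ⊗ r(r(k ⊗ m ⊗ p ⊗ q ⊗ r(k, p, p), m ⊗ s(m, k), k ⊗ m ⊗ p ⊗ q), k ⊗ m ⊗ p ⊗ q ⊗ r(m, k, p) ⊗ r(m, m ⊗ p, k ⊗ m ⊗ p) ⊗ r(p, q, m), k ⊗ m ⊗ r(k ⊗ m, q, p))
Apply R3:  consuming r(m, p, q);  v := m, z := m ⊗ p ⊗ q ⊗ r(r(k ⊗ m ⊗ p ⊗ q ⊗ r(k, p, p), m ⊗ s(m, k), k ⊗ m ⊗ p ⊗ q), k ⊗ m ⊗ p ⊗ q ⊗ r(m, k, p) ⊗ r(m, m ⊗ p, k ⊗ m ⊗ p) ⊗ r(p, q, m), k ⊗ m ⊗ r(k ⊗ m, q, p))
The extension variable absorbs all remaining arguments, so the whole application is rewritten.
New term:  m ⊗ p ⊗ q ⊗ r(r(k ⊗ m ⊗ p ⊗ q ⊗ r(k, p, p), m ⊗ s(m, k), k ⊗ m ⊗ p ⊗ q), k ⊗ m ⊗ p ⊗ q ⊗ r(m, k, p) ⊗ r(m, m ⊗ p, k ⊗ m ⊗ p) ⊗ r(p, q, m), k ⊗ m ⊗ r(k ⊗ m, q, p))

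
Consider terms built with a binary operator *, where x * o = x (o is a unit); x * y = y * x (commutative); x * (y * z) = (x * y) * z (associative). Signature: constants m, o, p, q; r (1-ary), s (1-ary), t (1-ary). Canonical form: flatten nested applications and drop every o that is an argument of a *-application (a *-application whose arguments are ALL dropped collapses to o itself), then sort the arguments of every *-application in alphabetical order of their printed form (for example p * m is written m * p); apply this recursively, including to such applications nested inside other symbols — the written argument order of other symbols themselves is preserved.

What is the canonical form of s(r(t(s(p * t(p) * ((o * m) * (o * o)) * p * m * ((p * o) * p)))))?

Descend into:  p * t(p) * ((o * m) * (o * o)) * p * m * ((p * o) * p)
Merge nested applications:  p * t(p) * o * m * o * o * p * m * p * o * p
Drop the unit:  drop o (×4)
Order the arguments:  m * m * p * p * p * p * t(p)
Reassemble:  s(r(t(s(m * m * p * p * p * p * t(p)))))

Answer: s(r(t(s(m * m * p * p * p * p * t(p)))))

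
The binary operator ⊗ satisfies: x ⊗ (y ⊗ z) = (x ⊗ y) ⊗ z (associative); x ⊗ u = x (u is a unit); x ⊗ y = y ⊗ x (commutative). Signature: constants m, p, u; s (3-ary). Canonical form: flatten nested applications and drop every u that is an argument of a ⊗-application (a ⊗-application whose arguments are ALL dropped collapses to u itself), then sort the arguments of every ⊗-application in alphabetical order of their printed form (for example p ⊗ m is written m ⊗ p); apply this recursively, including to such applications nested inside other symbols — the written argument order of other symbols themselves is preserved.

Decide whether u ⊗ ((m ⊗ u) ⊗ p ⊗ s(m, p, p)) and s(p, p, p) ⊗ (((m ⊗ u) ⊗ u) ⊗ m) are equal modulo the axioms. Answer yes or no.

Answer: no — m ⊗ p ⊗ s(m, p, p) vs m ⊗ m ⊗ s(p, p, p)

Derivation:
Left:  u ⊗ ((m ⊗ u) ⊗ p ⊗ s(m, p, p))
  Un-nest:  u ⊗ m ⊗ u ⊗ p ⊗ s(m, p, p)
  Units out:  drop u (×2)
  Order the arguments:  m ⊗ p ⊗ s(m, p, p)
Right:  s(p, p, p) ⊗ (((m ⊗ u) ⊗ u) ⊗ m)
  Un-nest:  s(p, p, p) ⊗ m ⊗ u ⊗ u ⊗ m
  Drop the unit:  drop u (×2)
  Sort arguments:  m ⊗ m ⊗ s(p, p, p)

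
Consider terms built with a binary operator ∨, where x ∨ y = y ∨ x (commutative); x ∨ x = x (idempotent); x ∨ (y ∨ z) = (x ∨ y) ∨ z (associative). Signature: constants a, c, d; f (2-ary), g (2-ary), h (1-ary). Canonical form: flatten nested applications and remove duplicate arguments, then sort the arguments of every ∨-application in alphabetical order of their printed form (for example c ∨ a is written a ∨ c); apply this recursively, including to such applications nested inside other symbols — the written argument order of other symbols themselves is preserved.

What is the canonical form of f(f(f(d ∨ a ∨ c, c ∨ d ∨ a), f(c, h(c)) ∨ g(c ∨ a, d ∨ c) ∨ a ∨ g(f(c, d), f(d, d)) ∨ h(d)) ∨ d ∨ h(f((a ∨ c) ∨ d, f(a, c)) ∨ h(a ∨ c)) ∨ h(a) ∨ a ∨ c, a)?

Answer: f(a ∨ c ∨ d ∨ f(f(a ∨ c ∨ d, a ∨ c ∨ d), a ∨ f(c, h(c)) ∨ g(a ∨ c, c ∨ d) ∨ g(f(c, d), f(d, d)) ∨ h(d)) ∨ h(a) ∨ h(f(a ∨ c ∨ d, f(a, c)) ∨ h(a ∨ c)), a)

Derivation:
Focus inside:  f(f(d ∨ a ∨ c, c ∨ d ∨ a), f(c, h(c)) ∨ g(c ∨ a, d ∨ c) ∨ a ∨ g(f(c, d), f(d, d)) ∨ h(d)) ∨ d ∨ h(f((a ∨ c) ∨ d, f(a, c)) ∨ h(a ∨ c)) ∨ h(a) ∨ a ∨ c
Inside:  f(f(d ∨ a ∨ c, c ∨ d ∨ a), f(c, h(c)) ∨ g(c ∨ a, d ∨ c) ∨ a ∨ g(f(c, d), f(d, d)) ∨ h(d))  →  f(f(a ∨ c ∨ d, a ∨ c ∨ d), a ∨ f(c, h(c)) ∨ g(a ∨ c, c ∨ d) ∨ g(f(c, d), f(d, d)) ∨ h(d))
Inside:  h(f((a ∨ c) ∨ d, f(a, c)) ∨ h(a ∨ c))  →  h(f(a ∨ c ∨ d, f(a, c)) ∨ h(a ∨ c))
Sort arguments:  a ∨ c ∨ d ∨ f(f(a ∨ c ∨ d, a ∨ c ∨ d), a ∨ f(c, h(c)) ∨ g(a ∨ c, c ∨ d) ∨ g(f(c, d), f(d, d)) ∨ h(d)) ∨ h(a) ∨ h(f(a ∨ c ∨ d, f(a, c)) ∨ h(a ∨ c))
Reassemble:  f(a ∨ c ∨ d ∨ f(f(a ∨ c ∨ d, a ∨ c ∨ d), a ∨ f(c, h(c)) ∨ g(a ∨ c, c ∨ d) ∨ g(f(c, d), f(d, d)) ∨ h(d)) ∨ h(a) ∨ h(f(a ∨ c ∨ d, f(a, c)) ∨ h(a ∨ c)), a)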